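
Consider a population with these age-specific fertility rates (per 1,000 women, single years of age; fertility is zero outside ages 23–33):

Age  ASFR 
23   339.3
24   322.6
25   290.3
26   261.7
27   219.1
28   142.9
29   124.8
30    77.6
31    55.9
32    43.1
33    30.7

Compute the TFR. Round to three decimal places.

Sum of ASFRs = 339.3 + 322.6 + 290.3 + 261.7 + 219.1 + 142.9 + 124.8 + 77.6 + 55.9 + 43.1 + 30.7 = 1908.0
TFR = 1908.0 / 1000 = 1.908

1.908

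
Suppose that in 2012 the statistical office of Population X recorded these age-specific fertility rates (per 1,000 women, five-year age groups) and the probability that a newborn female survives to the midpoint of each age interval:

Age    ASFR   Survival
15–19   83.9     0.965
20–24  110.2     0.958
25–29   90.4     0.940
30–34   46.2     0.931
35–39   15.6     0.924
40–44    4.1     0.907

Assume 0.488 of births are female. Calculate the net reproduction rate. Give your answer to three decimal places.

0.812

Proportion female at birth = 0.488.
Per-age-group product (5 × ASFR × survival probability):
  15–19: 5 × 83.9/1000 × 0.965 = 0.40482
  20–24: 5 × 110.2/1000 × 0.958 = 0.52786
  25–29: 5 × 90.4/1000 × 0.940 = 0.42488
  30–34: 5 × 46.2/1000 × 0.931 = 0.21506
  35–39: 5 × 15.6/1000 × 0.924 = 0.07207
  40–44: 5 × 4.1/1000 × 0.907 = 0.01859
Sum = 1.66328
NRR = 0.488 × 1.66328 = 0.81168
An NRR under 1 implies long-run decline under these rates.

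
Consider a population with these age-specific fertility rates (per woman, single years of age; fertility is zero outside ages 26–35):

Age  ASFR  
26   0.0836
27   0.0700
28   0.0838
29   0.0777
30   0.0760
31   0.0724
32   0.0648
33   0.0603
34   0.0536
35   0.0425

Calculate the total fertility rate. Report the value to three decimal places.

0.685

Sum of ASFRs = 0.0836 + 0.0700 + 0.0838 + 0.0777 + 0.0760 + 0.0724 + 0.0648 + 0.0603 + 0.0536 + 0.0425 = 0.6847
TFR = 0.6847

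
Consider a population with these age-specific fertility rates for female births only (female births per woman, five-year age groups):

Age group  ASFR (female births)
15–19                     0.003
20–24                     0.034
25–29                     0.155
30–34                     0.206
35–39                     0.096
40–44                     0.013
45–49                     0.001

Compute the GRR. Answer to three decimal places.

Sum of female ASFRs = 0.003 + 0.034 + 0.155 + 0.206 + 0.096 + 0.013 + 0.001 = 0.508
GRR = 5 × 0.508 = 2.54

2.540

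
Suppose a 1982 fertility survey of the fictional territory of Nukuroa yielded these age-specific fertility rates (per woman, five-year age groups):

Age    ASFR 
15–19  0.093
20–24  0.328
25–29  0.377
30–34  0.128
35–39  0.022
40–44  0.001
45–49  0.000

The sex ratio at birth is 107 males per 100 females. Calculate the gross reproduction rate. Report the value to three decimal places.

Proportion female at birth = 100 / (100 + 107) = 0.48309.
Sum of ASFRs = 0.093 + 0.328 + 0.377 + 0.128 + 0.022 + 0.001 + 0.000 = 0.949
TFR = 5 × 0.949 = 4.745
GRR = 0.48309 × 4.745 = 2.29226

2.292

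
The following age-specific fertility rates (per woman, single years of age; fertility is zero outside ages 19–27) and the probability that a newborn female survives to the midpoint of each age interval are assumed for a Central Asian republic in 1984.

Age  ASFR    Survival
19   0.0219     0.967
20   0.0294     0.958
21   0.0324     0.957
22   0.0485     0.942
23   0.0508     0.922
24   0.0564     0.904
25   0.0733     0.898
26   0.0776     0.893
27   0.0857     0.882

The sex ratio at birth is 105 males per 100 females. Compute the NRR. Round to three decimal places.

Proportion female at birth = 100 / (100 + 105) = 0.48780.
Survival-weighted fertility by age (1·fₓ·Sₓ):
  19: 1 × 0.0219 × 0.967 = 0.02118
  20: 1 × 0.0294 × 0.958 = 0.02817
  21: 1 × 0.0324 × 0.957 = 0.03101
  22: 1 × 0.0485 × 0.942 = 0.04569
  23: 1 × 0.0508 × 0.922 = 0.04684
  24: 1 × 0.0564 × 0.904 = 0.05099
  25: 1 × 0.0733 × 0.898 = 0.06582
  26: 1 × 0.0776 × 0.893 = 0.06930
  27: 1 × 0.0857 × 0.882 = 0.07559
Sum = 0.43459
NRR = 0.48780 × 0.43459 = 0.21199
An NRR under 1 implies long-run decline under these rates.

0.212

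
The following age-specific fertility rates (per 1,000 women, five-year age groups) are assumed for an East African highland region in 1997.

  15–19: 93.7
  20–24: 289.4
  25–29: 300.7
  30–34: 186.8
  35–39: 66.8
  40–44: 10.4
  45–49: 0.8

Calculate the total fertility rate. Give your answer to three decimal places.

4.743

Sum of ASFRs = 93.7 + 289.4 + 300.7 + 186.8 + 66.8 + 10.4 + 0.8 = 948.6
TFR = 5 × 948.6 / 1000 = 4.743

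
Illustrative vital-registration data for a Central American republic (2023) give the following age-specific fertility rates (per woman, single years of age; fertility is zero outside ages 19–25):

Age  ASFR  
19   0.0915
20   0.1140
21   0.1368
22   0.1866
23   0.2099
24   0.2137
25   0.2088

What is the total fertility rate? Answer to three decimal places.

1.161

Sum of ASFRs = 0.0915 + 0.1140 + 0.1368 + 0.1866 + 0.2099 + 0.2137 + 0.2088 = 1.1613
TFR = 1.1613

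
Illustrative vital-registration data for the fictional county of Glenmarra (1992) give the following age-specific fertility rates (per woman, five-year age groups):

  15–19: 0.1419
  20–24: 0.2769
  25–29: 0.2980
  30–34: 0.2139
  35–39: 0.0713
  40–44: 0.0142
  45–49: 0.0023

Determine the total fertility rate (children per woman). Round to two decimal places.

5.09

Sum of ASFRs = 0.1419 + 0.2769 + 0.2980 + 0.2139 + 0.0713 + 0.0142 + 0.0023 = 1.0185
TFR = 5 × 1.0185 = 5.0925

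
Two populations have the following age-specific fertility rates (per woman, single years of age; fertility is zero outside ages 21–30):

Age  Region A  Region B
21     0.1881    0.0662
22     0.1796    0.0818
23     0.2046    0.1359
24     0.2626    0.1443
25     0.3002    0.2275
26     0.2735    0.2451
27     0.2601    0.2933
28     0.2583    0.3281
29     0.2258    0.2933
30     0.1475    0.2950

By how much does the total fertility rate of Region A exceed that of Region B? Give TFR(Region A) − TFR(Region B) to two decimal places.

Region A:
  Sum of ASFRs = 0.1881 + 0.1796 + 0.2046 + 0.2626 + 0.3002 + 0.2735 + 0.2601 + 0.2583 + 0.2258 + 0.1475 = 2.3003
  TFR = 2.3003
Region B:
  Sum of ASFRs = 0.0662 + 0.0818 + 0.1359 + 0.1443 + 0.2275 + 0.2451 + 0.2933 + 0.3281 + 0.2933 + 0.2950 = 2.1105
  TFR = 2.1105
Difference = 2.3003 − 2.1105 = 0.1898

0.19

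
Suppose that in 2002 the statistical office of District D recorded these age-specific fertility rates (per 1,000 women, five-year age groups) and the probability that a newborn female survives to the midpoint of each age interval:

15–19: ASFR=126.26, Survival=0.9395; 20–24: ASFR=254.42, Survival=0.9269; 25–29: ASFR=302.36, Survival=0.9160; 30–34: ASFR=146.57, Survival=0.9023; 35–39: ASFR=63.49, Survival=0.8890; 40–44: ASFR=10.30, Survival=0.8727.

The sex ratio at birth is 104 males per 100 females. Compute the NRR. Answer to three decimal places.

Proportion female at birth = 100 / (100 + 104) = 0.49020.
Per-age-group product (5 × ASFR × survival probability):
  15–19: 5 × 126.26/1000 × 0.9395 = 0.59311
  20–24: 5 × 254.42/1000 × 0.9269 = 1.17911
  25–29: 5 × 302.36/1000 × 0.9160 = 1.38481
  30–34: 5 × 146.57/1000 × 0.9023 = 0.66125
  35–39: 5 × 63.49/1000 × 0.8890 = 0.28221
  40–44: 5 × 10.30/1000 × 0.8727 = 0.04494
Sum = 4.14543
NRR = 0.49020 × 4.14543 = 2.03209
With NRR above 1 the population is above replacement fertility.

2.032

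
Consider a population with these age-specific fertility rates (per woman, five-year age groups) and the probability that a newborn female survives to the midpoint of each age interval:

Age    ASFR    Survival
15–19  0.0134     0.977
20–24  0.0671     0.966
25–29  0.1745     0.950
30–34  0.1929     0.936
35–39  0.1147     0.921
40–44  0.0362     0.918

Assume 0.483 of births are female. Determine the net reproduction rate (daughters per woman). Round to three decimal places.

1.360

Proportion female at birth = 0.483.
Survival-weighted fertility by age (5·fₓ·Sₓ):
  15–19: 5 × 0.0134 × 0.977 = 0.06546
  20–24: 5 × 0.0671 × 0.966 = 0.32409
  25–29: 5 × 0.1745 × 0.950 = 0.82888
  30–34: 5 × 0.1929 × 0.936 = 0.90277
  35–39: 5 × 0.1147 × 0.921 = 0.52819
  40–44: 5 × 0.0362 × 0.918 = 0.16616
Sum = 2.81555
NRR = 0.483 × 2.81555 = 1.35991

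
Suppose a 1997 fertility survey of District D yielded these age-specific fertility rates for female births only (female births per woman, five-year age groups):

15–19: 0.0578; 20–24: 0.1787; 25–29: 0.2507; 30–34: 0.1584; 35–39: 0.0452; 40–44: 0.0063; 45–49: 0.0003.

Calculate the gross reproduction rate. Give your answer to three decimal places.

3.487

Sum of female ASFRs = 0.0578 + 0.1787 + 0.2507 + 0.1584 + 0.0452 + 0.0063 + 0.0003 = 0.6974
GRR = 5 × 0.6974 = 3.487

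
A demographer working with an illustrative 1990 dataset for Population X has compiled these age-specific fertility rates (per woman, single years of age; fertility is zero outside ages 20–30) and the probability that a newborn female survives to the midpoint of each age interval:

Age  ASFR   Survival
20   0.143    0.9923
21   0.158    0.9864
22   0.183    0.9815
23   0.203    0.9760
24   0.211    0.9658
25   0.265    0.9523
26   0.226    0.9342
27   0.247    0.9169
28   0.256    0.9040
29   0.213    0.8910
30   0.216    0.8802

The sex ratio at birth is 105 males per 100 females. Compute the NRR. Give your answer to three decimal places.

Proportion female at birth = 100 / (100 + 105) = 0.48780.
Survival-weighted fertility by age (1·fₓ·Sₓ):
  20: 1 × 0.143 × 0.9923 = 0.14190
  21: 1 × 0.158 × 0.9864 = 0.15585
  22: 1 × 0.183 × 0.9815 = 0.17961
  23: 1 × 0.203 × 0.9760 = 0.19813
  24: 1 × 0.211 × 0.9658 = 0.20378
  25: 1 × 0.265 × 0.9523 = 0.25236
  26: 1 × 0.226 × 0.9342 = 0.21113
  27: 1 × 0.247 × 0.9169 = 0.22647
  28: 1 × 0.256 × 0.9040 = 0.23142
  29: 1 × 0.213 × 0.8910 = 0.18978
  30: 1 × 0.216 × 0.8802 = 0.19012
Sum = 2.18055
NRR = 0.48780 × 2.18055 = 1.06367
An NRR exceeding 1 indicates intrinsic growth under these rates.

1.064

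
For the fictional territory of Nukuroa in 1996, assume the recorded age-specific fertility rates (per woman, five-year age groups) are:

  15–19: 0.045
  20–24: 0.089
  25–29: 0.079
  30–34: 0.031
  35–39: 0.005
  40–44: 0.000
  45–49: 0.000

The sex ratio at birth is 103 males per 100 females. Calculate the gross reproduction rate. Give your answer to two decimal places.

Proportion female at birth = 100 / (100 + 103) = 0.49261.
Sum of ASFRs = 0.045 + 0.089 + 0.079 + 0.031 + 0.005 + 0.000 + 0.000 = 0.249
TFR = 5 × 0.249 = 1.245
GRR = 0.49261 × 1.245 = 0.61330

0.61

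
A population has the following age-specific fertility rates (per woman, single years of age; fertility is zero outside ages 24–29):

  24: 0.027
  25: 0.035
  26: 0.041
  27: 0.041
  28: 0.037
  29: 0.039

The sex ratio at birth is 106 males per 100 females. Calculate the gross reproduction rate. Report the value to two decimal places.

0.11

Proportion female at birth = 100 / (100 + 106) = 0.48544.
Sum of ASFRs = 0.027 + 0.035 + 0.041 + 0.041 + 0.037 + 0.039 = 0.220
TFR = 0.22
GRR = 0.48544 × 0.22 = 0.10680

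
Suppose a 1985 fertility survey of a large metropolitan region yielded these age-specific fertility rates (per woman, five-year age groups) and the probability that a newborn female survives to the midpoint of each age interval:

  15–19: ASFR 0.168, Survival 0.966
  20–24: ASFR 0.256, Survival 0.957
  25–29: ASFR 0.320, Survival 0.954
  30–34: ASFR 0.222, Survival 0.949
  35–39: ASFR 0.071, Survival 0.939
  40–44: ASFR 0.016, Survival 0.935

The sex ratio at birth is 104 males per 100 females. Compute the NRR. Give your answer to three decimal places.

Proportion female at birth = 100 / (100 + 104) = 0.49020.
Survival-weighted fertility by age (5·fₓ·Sₓ):
  15–19: 5 × 0.168 × 0.966 = 0.81144
  20–24: 5 × 0.256 × 0.957 = 1.22496
  25–29: 5 × 0.320 × 0.954 = 1.52640
  30–34: 5 × 0.222 × 0.949 = 1.05339
  35–39: 5 × 0.071 × 0.939 = 0.33335
  40–44: 5 × 0.016 × 0.935 = 0.07480
Sum = 5.02434
NRR = 0.49020 × 5.02434 = 2.46293

2.463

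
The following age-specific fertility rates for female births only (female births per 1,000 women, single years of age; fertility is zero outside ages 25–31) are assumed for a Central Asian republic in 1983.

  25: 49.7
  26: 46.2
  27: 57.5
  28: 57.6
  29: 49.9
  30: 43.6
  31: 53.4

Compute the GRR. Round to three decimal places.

Sum of female ASFRs = 49.7 + 46.2 + 57.5 + 57.6 + 49.9 + 43.6 + 53.4 = 357.9
GRR = 357.9 / 1000 = 0.3579

0.358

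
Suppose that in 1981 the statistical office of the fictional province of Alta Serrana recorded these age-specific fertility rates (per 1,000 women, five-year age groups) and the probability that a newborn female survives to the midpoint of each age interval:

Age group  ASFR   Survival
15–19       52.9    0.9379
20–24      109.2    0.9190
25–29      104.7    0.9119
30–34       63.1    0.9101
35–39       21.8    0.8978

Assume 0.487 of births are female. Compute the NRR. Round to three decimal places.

Proportion female at birth = 0.487.
Survival-weighted fertility by age (5·fₓ·Sₓ):
  15–19: 5 × 52.9/1000 × 0.9379 = 0.24807
  20–24: 5 × 109.2/1000 × 0.9190 = 0.50177
  25–29: 5 × 104.7/1000 × 0.9119 = 0.47738
  30–34: 5 × 63.1/1000 × 0.9101 = 0.28714
  35–39: 5 × 21.8/1000 × 0.8978 = 0.09786
Sum = 1.61222
NRR = 0.487 × 1.61222 = 0.78515
An NRR under 1 implies long-run decline under these rates.

0.785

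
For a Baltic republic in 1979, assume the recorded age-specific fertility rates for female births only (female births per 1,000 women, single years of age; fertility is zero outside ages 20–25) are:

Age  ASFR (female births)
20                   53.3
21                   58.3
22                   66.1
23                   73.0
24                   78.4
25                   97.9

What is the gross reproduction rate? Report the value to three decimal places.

0.427

Sum of female ASFRs = 53.3 + 58.3 + 66.1 + 73.0 + 78.4 + 97.9 = 427.0
GRR = 427.0 / 1000 = 0.427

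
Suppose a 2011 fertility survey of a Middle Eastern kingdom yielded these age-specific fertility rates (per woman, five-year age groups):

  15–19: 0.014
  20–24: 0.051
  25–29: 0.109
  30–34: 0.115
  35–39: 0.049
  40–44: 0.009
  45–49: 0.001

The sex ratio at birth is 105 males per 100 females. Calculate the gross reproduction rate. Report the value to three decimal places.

0.849

Proportion female at birth = 100 / (100 + 105) = 0.48780.
Sum of ASFRs = 0.014 + 0.051 + 0.109 + 0.115 + 0.049 + 0.009 + 0.001 = 0.348
TFR = 5 × 0.348 = 1.74
GRR = 0.48780 × 1.74 = 0.84877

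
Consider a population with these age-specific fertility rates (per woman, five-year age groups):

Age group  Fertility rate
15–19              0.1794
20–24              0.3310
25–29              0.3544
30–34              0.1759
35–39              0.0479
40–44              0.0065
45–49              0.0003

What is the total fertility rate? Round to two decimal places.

Sum of ASFRs = 0.1794 + 0.3310 + 0.3544 + 0.1759 + 0.0479 + 0.0065 + 0.0003 = 1.0954
TFR = 5 × 1.0954 = 5.477

5.48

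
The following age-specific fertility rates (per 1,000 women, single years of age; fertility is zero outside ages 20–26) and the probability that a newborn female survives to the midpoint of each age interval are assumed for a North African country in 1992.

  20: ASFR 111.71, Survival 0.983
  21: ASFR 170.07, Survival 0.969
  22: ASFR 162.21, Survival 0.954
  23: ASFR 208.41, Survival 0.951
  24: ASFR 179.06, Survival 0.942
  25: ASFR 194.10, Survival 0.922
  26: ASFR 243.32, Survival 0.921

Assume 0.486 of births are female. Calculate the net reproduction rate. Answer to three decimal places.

Proportion female at birth = 0.486.
Each age group contributes 1 × ASFR × survival:
  20: 1 × 111.71/1000 × 0.983 = 0.10981
  21: 1 × 170.07/1000 × 0.969 = 0.16480
  22: 1 × 162.21/1000 × 0.954 = 0.15475
  23: 1 × 208.41/1000 × 0.951 = 0.19820
  24: 1 × 179.06/1000 × 0.942 = 0.16867
  25: 1 × 194.10/1000 × 0.922 = 0.17896
  26: 1 × 243.32/1000 × 0.921 = 0.22410
Sum = 1.19929
NRR = 0.486 × 1.19929 = 0.58285

0.583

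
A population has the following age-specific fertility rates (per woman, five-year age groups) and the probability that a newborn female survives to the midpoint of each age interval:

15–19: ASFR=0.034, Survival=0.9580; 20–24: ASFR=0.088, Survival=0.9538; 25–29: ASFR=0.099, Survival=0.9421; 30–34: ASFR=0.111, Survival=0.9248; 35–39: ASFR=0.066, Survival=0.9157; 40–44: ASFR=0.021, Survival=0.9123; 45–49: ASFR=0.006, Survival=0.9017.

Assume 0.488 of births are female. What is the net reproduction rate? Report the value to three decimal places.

Proportion female at birth = 0.488.
Weighting each age-specific rate by interval width and survival:
  15–19: 5 × 0.034 × 0.9580 = 0.16286
  20–24: 5 × 0.088 × 0.9538 = 0.41967
  25–29: 5 × 0.099 × 0.9421 = 0.46634
  30–34: 5 × 0.111 × 0.9248 = 0.51326
  35–39: 5 × 0.066 × 0.9157 = 0.30218
  40–44: 5 × 0.021 × 0.9123 = 0.09579
  45–49: 5 × 0.006 × 0.9017 = 0.02705
Sum = 1.98715
NRR = 0.488 × 1.98715 = 0.96973
NRR < 1, so the cohort does not fully replace itself.

0.970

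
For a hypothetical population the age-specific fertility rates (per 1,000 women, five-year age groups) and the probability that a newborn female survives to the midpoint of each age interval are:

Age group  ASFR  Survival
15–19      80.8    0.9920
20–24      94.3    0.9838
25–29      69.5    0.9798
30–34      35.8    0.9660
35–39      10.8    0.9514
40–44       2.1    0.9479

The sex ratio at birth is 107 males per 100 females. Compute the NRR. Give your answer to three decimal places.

0.695

Proportion female at birth = 100 / (100 + 107) = 0.48309.
Survival-weighted fertility by age (5·fₓ·Sₓ):
  15–19: 5 × 80.8/1000 × 0.9920 = 0.40077
  20–24: 5 × 94.3/1000 × 0.9838 = 0.46386
  25–29: 5 × 69.5/1000 × 0.9798 = 0.34048
  30–34: 5 × 35.8/1000 × 0.9660 = 0.17291
  35–39: 5 × 10.8/1000 × 0.9514 = 0.05138
  40–44: 5 × 2.1/1000 × 0.9479 = 0.00995
Sum = 1.43935
NRR = 0.48309 × 1.43935 = 0.69534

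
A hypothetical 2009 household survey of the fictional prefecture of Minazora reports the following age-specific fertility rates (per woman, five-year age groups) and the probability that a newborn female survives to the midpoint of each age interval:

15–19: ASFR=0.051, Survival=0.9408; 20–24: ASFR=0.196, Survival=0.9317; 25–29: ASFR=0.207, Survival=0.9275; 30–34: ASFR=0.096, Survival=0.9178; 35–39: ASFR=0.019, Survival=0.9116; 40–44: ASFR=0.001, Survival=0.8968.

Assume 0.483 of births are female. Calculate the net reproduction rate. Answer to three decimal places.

Proportion female at birth = 0.483.
Per-age-group product (5 × ASFR × survival probability):
  15–19: 5 × 0.051 × 0.9408 = 0.23990
  20–24: 5 × 0.196 × 0.9317 = 0.91307
  25–29: 5 × 0.207 × 0.9275 = 0.95996
  30–34: 5 × 0.096 × 0.9178 = 0.44054
  35–39: 5 × 0.019 × 0.9116 = 0.08660
  40–44: 5 × 0.001 × 0.8968 = 0.00448
Sum = 2.64455
NRR = 0.483 × 2.64455 = 1.27732
NRR > 1, so each generation more than replaces itself.

1.277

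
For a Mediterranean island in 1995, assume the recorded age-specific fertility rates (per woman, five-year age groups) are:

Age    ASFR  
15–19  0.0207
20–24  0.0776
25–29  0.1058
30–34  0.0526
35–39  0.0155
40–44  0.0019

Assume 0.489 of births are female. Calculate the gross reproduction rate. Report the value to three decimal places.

0.670

Proportion female at birth = 0.489.
Sum of ASFRs = 0.0207 + 0.0776 + 0.1058 + 0.0526 + 0.0155 + 0.0019 = 0.2741
TFR = 5 × 0.2741 = 1.3705
GRR = 0.489 × 1.3705 = 0.67017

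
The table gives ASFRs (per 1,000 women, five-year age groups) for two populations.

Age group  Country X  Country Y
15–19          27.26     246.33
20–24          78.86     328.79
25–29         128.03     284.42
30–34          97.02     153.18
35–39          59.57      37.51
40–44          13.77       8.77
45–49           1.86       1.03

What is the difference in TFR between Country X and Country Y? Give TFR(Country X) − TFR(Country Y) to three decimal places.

Country X:
  Sum of ASFRs = 27.26 + 78.86 + 128.03 + 97.02 + 59.57 + 13.77 + 1.86 = 406.37
  TFR = 5 × 406.37 / 1000 = 2.03185
Country Y:
  Sum of ASFRs = 246.33 + 328.79 + 284.42 + 153.18 + 37.51 + 8.77 + 1.03 = 1060.03
  TFR = 5 × 1060.03 / 1000 = 5.30015
Difference = 2.03185 − 5.30015 = -3.2683

-3.268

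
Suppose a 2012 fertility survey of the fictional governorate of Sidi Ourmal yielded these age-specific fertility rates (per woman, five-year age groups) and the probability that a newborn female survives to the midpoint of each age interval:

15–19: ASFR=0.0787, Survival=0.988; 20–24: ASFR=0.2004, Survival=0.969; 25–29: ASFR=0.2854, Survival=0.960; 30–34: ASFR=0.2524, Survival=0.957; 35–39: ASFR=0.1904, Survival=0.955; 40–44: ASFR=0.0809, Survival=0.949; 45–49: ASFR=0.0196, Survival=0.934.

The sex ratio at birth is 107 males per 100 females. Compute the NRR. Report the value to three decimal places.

Proportion female at birth = 100 / (100 + 107) = 0.48309.
Survival-weighted fertility by age (5·fₓ·Sₓ):
  15–19: 5 × 0.0787 × 0.988 = 0.38878
  20–24: 5 × 0.2004 × 0.969 = 0.97094
  25–29: 5 × 0.2854 × 0.960 = 1.36992
  30–34: 5 × 0.2524 × 0.957 = 1.20773
  35–39: 5 × 0.1904 × 0.955 = 0.90916
  40–44: 5 × 0.0809 × 0.949 = 0.38387
  45–49: 5 × 0.0196 × 0.934 = 0.09153
Sum = 5.32193
NRR = 0.48309 × 5.32193 = 2.57097
With NRR above 1 the population is above replacement fertility.

2.571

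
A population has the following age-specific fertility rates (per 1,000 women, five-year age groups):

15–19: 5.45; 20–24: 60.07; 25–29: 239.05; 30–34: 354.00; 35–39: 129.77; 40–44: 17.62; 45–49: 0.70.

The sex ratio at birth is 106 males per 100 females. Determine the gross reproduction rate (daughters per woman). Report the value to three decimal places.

Proportion female at birth = 100 / (100 + 106) = 0.48544.
Sum of ASFRs = 5.45 + 60.07 + 239.05 + 354.00 + 129.77 + 17.62 + 0.70 = 806.66
TFR = 5 × 806.66 / 1000 = 4.0333
GRR = 0.48544 × 4.0333 = 1.95793

1.958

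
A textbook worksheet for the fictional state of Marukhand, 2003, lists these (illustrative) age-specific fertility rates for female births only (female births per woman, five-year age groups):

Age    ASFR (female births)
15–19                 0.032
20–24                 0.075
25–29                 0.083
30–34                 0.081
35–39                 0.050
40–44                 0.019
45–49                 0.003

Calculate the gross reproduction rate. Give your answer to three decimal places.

Sum of female ASFRs = 0.032 + 0.075 + 0.083 + 0.081 + 0.050 + 0.019 + 0.003 = 0.343
GRR = 5 × 0.343 = 1.715

1.715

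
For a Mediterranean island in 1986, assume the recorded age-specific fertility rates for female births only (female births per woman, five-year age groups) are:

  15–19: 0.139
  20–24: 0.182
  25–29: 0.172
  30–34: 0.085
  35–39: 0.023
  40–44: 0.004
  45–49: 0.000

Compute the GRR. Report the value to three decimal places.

Sum of female ASFRs = 0.139 + 0.182 + 0.172 + 0.085 + 0.023 + 0.004 + 0.000 = 0.605
GRR = 5 × 0.605 = 3.025

3.025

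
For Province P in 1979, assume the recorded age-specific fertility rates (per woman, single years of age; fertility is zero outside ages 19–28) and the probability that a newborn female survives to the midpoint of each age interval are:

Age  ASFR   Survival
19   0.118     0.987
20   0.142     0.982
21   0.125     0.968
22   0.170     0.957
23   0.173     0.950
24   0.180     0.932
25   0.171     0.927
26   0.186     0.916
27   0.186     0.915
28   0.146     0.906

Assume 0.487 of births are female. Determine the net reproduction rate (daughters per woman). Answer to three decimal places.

0.732

Proportion female at birth = 0.487.
Each age group contributes 1 × ASFR × survival:
  19: 1 × 0.118 × 0.987 = 0.11647
  20: 1 × 0.142 × 0.982 = 0.13944
  21: 1 × 0.125 × 0.968 = 0.12100
  22: 1 × 0.170 × 0.957 = 0.16269
  23: 1 × 0.173 × 0.950 = 0.16435
  24: 1 × 0.180 × 0.932 = 0.16776
  25: 1 × 0.171 × 0.927 = 0.15852
  26: 1 × 0.186 × 0.916 = 0.17038
  27: 1 × 0.186 × 0.915 = 0.17019
  28: 1 × 0.146 × 0.906 = 0.13228
Sum = 1.50308
NRR = 0.487 × 1.50308 = 0.73200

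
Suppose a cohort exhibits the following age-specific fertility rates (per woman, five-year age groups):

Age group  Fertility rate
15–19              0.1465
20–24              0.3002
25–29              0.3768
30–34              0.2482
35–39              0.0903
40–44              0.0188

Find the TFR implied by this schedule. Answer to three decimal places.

5.904

Sum of ASFRs = 0.1465 + 0.3002 + 0.3768 + 0.2482 + 0.0903 + 0.0188 = 1.1808
TFR = 5 × 1.1808 = 5.904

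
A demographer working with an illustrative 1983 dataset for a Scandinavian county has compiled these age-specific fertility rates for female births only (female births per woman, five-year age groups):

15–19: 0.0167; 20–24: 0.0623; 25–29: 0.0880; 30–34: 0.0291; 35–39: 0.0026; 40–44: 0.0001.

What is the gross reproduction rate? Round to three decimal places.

Sum of female ASFRs = 0.0167 + 0.0623 + 0.0880 + 0.0291 + 0.0026 + 0.0001 = 0.1988
GRR = 5 × 0.1988 = 0.994

0.994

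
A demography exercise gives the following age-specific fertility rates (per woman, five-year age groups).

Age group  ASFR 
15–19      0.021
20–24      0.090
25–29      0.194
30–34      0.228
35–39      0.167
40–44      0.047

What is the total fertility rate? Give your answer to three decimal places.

Sum of ASFRs = 0.021 + 0.090 + 0.194 + 0.228 + 0.167 + 0.047 = 0.747
TFR = 5 × 0.747 = 3.735

3.735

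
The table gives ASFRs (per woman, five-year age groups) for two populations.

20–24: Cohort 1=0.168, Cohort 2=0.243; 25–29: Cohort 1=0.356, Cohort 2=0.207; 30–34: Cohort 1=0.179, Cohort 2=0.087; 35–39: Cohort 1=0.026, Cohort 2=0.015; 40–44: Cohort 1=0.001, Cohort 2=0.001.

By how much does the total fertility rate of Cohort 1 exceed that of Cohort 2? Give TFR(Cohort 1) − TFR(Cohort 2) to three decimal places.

0.885

Cohort 1:
  Sum of ASFRs = 0.168 + 0.356 + 0.179 + 0.026 + 0.001 = 0.730
  TFR = 5 × 0.730 = 3.65
Cohort 2:
  Sum of ASFRs = 0.243 + 0.207 + 0.087 + 0.015 + 0.001 = 0.553
  TFR = 5 × 0.553 = 2.765
Difference = 3.65 − 2.765 = 0.885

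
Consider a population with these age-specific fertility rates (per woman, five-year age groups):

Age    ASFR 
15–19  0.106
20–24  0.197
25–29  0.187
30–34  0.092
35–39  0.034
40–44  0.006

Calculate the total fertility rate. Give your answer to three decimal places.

Sum of ASFRs = 0.106 + 0.197 + 0.187 + 0.092 + 0.034 + 0.006 = 0.622
TFR = 5 × 0.622 = 3.11

3.110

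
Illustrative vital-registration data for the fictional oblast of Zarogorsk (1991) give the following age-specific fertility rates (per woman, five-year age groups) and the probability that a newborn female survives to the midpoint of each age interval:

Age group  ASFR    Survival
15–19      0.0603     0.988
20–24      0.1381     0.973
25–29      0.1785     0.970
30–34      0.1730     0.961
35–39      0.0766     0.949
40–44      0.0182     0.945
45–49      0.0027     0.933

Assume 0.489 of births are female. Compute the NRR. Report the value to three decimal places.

Proportion female at birth = 0.489.
Weighting each age-specific rate by interval width and survival:
  15–19: 5 × 0.0603 × 0.988 = 0.29788
  20–24: 5 × 0.1381 × 0.973 = 0.67186
  25–29: 5 × 0.1785 × 0.970 = 0.86573
  30–34: 5 × 0.1730 × 0.961 = 0.83127
  35–39: 5 × 0.0766 × 0.949 = 0.36347
  40–44: 5 × 0.0182 × 0.945 = 0.08600
  45–49: 5 × 0.0027 × 0.933 = 0.01260
Sum = 3.12881
NRR = 0.489 × 3.12881 = 1.52999
NRR > 1, so each generation more than replaces itself.

1.530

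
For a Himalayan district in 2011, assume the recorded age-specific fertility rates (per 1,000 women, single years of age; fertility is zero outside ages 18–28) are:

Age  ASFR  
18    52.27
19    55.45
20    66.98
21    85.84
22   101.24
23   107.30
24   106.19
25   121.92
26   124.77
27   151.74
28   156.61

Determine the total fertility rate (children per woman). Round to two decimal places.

1.13

Sum of ASFRs = 52.27 + 55.45 + 66.98 + 85.84 + 101.24 + 107.30 + 106.19 + 121.92 + 124.77 + 151.74 + 156.61 = 1130.31
TFR = 1130.31 / 1000 = 1.13031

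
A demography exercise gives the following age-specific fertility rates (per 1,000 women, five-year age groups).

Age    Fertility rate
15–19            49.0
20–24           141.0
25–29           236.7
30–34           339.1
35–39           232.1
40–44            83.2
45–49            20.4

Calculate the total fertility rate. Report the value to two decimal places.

5.51

Sum of ASFRs = 49.0 + 141.0 + 236.7 + 339.1 + 232.1 + 83.2 + 20.4 = 1101.5
TFR = 5 × 1101.5 / 1000 = 5.5075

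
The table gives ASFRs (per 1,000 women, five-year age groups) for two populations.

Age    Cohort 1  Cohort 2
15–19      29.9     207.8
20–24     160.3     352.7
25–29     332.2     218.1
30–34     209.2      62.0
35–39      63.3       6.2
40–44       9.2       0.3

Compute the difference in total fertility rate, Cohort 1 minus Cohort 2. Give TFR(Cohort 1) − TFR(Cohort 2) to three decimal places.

Cohort 1:
  Sum of ASFRs = 29.9 + 160.3 + 332.2 + 209.2 + 63.3 + 9.2 = 804.1
  TFR = 5 × 804.1 / 1000 = 4.0205
Cohort 2:
  Sum of ASFRs = 207.8 + 352.7 + 218.1 + 62.0 + 6.2 + 0.3 = 847.1
  TFR = 5 × 847.1 / 1000 = 4.2355
Difference = 4.0205 − 4.2355 = -0.215

-0.215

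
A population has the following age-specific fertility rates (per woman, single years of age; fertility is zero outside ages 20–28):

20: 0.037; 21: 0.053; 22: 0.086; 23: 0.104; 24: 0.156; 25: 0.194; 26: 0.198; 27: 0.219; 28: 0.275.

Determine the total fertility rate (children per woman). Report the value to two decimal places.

1.32

Sum of ASFRs = 0.037 + 0.053 + 0.086 + 0.104 + 0.156 + 0.194 + 0.198 + 0.219 + 0.275 = 1.322
TFR = 1.322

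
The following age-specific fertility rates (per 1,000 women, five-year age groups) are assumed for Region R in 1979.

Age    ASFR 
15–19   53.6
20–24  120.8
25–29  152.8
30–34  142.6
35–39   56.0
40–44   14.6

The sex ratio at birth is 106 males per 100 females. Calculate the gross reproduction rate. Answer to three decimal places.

1.312

Proportion female at birth = 100 / (100 + 106) = 0.48544.
Sum of ASFRs = 53.6 + 120.8 + 152.8 + 142.6 + 56.0 + 14.6 = 540.4
TFR = 5 × 540.4 / 1000 = 2.702
GRR = 0.48544 × 2.702 = 1.31166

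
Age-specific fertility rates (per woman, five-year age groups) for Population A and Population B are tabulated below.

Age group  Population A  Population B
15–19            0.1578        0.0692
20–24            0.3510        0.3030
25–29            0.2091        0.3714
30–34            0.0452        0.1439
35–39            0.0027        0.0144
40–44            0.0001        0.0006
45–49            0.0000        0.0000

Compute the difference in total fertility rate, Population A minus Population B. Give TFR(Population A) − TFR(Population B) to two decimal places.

Population A:
  Sum of ASFRs = 0.1578 + 0.3510 + 0.2091 + 0.0452 + 0.0027 + 0.0001 + 0.0000 = 0.7659
  TFR = 5 × 0.7659 = 3.8295
Population B:
  Sum of ASFRs = 0.0692 + 0.3030 + 0.3714 + 0.1439 + 0.0144 + 0.0006 + 0.0000 = 0.9025
  TFR = 5 × 0.9025 = 4.5125
Difference = 3.8295 − 4.5125 = -0.683

-0.68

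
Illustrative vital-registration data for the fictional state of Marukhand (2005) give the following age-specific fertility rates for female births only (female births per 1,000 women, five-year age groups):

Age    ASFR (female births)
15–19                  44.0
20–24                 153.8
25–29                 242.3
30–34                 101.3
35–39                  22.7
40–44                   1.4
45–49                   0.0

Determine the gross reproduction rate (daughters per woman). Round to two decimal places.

2.83

Sum of female ASFRs = 44.0 + 153.8 + 242.3 + 101.3 + 22.7 + 1.4 + 0.0 = 565.5
GRR = 5 × 565.5 / 1000 = 2.8275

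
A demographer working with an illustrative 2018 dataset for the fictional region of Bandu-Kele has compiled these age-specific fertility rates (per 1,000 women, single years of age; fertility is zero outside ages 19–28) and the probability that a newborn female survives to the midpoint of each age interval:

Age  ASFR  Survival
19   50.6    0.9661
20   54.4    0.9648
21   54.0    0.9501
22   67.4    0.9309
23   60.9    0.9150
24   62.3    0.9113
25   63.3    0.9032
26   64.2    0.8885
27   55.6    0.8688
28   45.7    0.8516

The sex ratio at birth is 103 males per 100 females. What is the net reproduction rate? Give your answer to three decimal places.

Proportion female at birth = 100 / (100 + 103) = 0.49261.
Survival-weighted fertility by age (1·fₓ·Sₓ):
  19: 1 × 50.6/1000 × 0.9661 = 0.04888
  20: 1 × 54.4/1000 × 0.9648 = 0.05249
  21: 1 × 54.0/1000 × 0.9501 = 0.05131
  22: 1 × 67.4/1000 × 0.9309 = 0.06274
  23: 1 × 60.9/1000 × 0.9150 = 0.05572
  24: 1 × 62.3/1000 × 0.9113 = 0.05677
  25: 1 × 63.3/1000 × 0.9032 = 0.05717
  26: 1 × 64.2/1000 × 0.8885 = 0.05704
  27: 1 × 55.6/1000 × 0.8688 = 0.04831
  28: 1 × 45.7/1000 × 0.8516 = 0.03892
Sum = 0.52935
NRR = 0.49261 × 0.52935 = 0.26076

0.261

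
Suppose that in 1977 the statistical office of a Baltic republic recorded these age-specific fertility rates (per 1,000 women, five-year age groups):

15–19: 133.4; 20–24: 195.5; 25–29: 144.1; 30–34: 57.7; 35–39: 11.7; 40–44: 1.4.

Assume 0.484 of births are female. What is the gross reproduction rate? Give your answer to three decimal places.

Proportion female at birth = 0.484.
Sum of ASFRs = 133.4 + 195.5 + 144.1 + 57.7 + 11.7 + 1.4 = 543.8
TFR = 5 × 543.8 / 1000 = 2.719
GRR = 0.484 × 2.719 = 1.31600

1.316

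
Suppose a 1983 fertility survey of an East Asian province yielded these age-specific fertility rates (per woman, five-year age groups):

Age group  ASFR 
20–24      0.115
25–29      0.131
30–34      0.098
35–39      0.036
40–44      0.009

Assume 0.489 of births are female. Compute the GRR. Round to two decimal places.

0.95

Proportion female at birth = 0.489.
Sum of ASFRs = 0.115 + 0.131 + 0.098 + 0.036 + 0.009 = 0.389
TFR = 5 × 0.389 = 1.945
GRR = 0.489 × 1.945 = 0.95111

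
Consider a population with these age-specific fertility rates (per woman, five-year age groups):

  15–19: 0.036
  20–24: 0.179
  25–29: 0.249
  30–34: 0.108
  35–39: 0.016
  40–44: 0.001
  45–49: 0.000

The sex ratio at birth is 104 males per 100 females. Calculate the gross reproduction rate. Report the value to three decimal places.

Proportion female at birth = 100 / (100 + 104) = 0.49020.
Sum of ASFRs = 0.036 + 0.179 + 0.249 + 0.108 + 0.016 + 0.001 + 0.000 = 0.589
TFR = 5 × 0.589 = 2.945
GRR = 0.49020 × 2.945 = 1.44364

1.444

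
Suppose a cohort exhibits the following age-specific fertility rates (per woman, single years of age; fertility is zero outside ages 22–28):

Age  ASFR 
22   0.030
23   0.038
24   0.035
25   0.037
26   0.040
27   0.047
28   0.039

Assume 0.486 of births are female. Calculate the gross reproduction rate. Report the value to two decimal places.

0.13

Proportion female at birth = 0.486.
Sum of ASFRs = 0.030 + 0.038 + 0.035 + 0.037 + 0.040 + 0.047 + 0.039 = 0.266
TFR = 0.266
GRR = 0.486 × 0.266 = 0.12928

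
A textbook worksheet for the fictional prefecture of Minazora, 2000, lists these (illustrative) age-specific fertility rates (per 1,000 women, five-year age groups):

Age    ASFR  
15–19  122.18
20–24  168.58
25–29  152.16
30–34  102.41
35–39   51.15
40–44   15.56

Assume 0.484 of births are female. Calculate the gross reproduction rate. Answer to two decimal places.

1.48

Proportion female at birth = 0.484.
Sum of ASFRs = 122.18 + 168.58 + 152.16 + 102.41 + 51.15 + 15.56 = 612.04
TFR = 5 × 612.04 / 1000 = 3.0602
GRR = 0.484 × 3.0602 = 1.48114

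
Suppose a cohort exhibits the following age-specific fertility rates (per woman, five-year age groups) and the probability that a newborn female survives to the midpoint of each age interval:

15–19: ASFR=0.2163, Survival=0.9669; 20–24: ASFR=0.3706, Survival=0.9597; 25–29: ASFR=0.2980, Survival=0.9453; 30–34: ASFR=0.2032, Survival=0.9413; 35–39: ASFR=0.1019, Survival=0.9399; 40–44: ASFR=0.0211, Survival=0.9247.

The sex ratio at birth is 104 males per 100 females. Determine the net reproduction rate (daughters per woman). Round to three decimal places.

2.826

Proportion female at birth = 100 / (100 + 104) = 0.49020.
Each age group contributes 5 × ASFR × survival:
  15–19: 5 × 0.2163 × 0.9669 = 1.04570
  20–24: 5 × 0.3706 × 0.9597 = 1.77832
  25–29: 5 × 0.2980 × 0.9453 = 1.40850
  30–34: 5 × 0.2032 × 0.9413 = 0.95636
  35–39: 5 × 0.1019 × 0.9399 = 0.47888
  40–44: 5 × 0.0211 × 0.9247 = 0.09756
Sum = 5.76532
NRR = 0.49020 × 5.76532 = 2.82616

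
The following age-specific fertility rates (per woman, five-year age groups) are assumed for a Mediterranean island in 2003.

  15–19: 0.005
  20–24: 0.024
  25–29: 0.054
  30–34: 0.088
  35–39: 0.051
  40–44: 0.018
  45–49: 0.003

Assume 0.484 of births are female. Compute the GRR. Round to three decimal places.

0.588

Proportion female at birth = 0.484.
Sum of ASFRs = 0.005 + 0.024 + 0.054 + 0.088 + 0.051 + 0.018 + 0.003 = 0.243
TFR = 5 × 0.243 = 1.215
GRR = 0.484 × 1.215 = 0.58806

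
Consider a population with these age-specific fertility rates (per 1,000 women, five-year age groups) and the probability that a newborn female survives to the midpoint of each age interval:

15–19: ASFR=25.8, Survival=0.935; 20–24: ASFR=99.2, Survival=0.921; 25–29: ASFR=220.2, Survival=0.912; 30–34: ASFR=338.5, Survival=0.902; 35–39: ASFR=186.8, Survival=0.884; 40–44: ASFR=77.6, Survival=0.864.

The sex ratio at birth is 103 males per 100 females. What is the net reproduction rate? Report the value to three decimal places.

2.103

Proportion female at birth = 100 / (100 + 103) = 0.49261.
Per-age-group product (5 × ASFR × survival probability):
  15–19: 5 × 25.8/1000 × 0.935 = 0.12062
  20–24: 5 × 99.2/1000 × 0.921 = 0.45682
  25–29: 5 × 220.2/1000 × 0.912 = 1.00411
  30–34: 5 × 338.5/1000 × 0.902 = 1.52664
  35–39: 5 × 186.8/1000 × 0.884 = 0.82566
  40–44: 5 × 77.6/1000 × 0.864 = 0.33523
Sum = 4.26908
NRR = 0.49261 × 4.26908 = 2.10299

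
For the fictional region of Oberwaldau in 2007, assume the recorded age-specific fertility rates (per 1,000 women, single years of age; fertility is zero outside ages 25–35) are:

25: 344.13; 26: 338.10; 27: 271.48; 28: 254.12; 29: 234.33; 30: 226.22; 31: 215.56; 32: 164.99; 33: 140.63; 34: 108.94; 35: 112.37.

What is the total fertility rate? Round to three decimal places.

2.411

Sum of ASFRs = 344.13 + 338.10 + 271.48 + 254.12 + 234.33 + 226.22 + 215.56 + 164.99 + 140.63 + 108.94 + 112.37 = 2410.87
TFR = 2410.87 / 1000 = 2.41087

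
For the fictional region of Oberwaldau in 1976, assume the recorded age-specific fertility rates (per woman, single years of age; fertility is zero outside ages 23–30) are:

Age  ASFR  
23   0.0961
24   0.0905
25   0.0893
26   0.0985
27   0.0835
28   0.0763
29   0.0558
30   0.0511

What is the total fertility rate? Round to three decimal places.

0.641

Sum of ASFRs = 0.0961 + 0.0905 + 0.0893 + 0.0985 + 0.0835 + 0.0763 + 0.0558 + 0.0511 = 0.6411
TFR = 0.6411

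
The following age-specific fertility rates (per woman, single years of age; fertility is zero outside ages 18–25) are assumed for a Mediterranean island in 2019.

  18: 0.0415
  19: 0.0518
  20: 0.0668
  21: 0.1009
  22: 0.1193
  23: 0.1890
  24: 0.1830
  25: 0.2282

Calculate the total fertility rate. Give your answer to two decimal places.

0.98

Sum of ASFRs = 0.0415 + 0.0518 + 0.0668 + 0.1009 + 0.1193 + 0.1890 + 0.1830 + 0.2282 = 0.9805
TFR = 0.9805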